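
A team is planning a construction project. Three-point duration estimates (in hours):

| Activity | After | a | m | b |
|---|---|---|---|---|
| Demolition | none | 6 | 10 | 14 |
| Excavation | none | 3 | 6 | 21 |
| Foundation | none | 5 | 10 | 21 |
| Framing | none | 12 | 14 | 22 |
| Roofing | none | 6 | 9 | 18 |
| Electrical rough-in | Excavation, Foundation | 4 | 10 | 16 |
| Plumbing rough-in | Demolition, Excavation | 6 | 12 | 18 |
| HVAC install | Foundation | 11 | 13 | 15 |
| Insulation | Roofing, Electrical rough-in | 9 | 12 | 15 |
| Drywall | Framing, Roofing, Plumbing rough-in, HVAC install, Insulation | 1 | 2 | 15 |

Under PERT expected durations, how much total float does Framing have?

18 hours

te_Demolition = (6 + 4·10 + 14)/6 = 60/6 = 10
te_Excavation = (3 + 4·6 + 21)/6 = 48/6 = 8
te_Foundation = (5 + 4·10 + 21)/6 = 66/6 = 11
te_Framing = (12 + 4·14 + 22)/6 = 90/6 = 15
te_Roofing = (6 + 4·9 + 18)/6 = 60/6 = 10
te_Electrical rough-in = (4 + 4·10 + 16)/6 = 60/6 = 10
te_Plumbing rough-in = (6 + 4·12 + 18)/6 = 72/6 = 12
te_HVAC install = (11 + 4·13 + 15)/6 = 78/6 = 13
te_Insulation = (9 + 4·12 + 15)/6 = 72/6 = 12
te_Drywall = (1 + 4·2 + 15)/6 = 24/6 = 4

Forward pass:
ES_Demolition = 0; EF_Demolition = 10
ES_Excavation = 0; EF_Excavation = 8
ES_Foundation = 0; EF_Foundation = 11
ES_Framing = 0; EF_Framing = 15
ES_Roofing = 0; EF_Roofing = 10
ES_Electrical rough-in = max(EF_Excavation=8, EF_Foundation=11) = 11; EF_Electrical rough-in = 11+10 = 21
ES_Plumbing rough-in = max(EF_Demolition=10, EF_Excavation=8) = 10; EF_Plumbing rough-in = 10+12 = 22
ES_HVAC install = 11; EF_HVAC install = 11+13 = 24
ES_Insulation = max(EF_Roofing=10, EF_Electrical rough-in=21) = 21; EF_Insulation = 21+12 = 33
ES_Drywall = max(EF_Framing=15, EF_Roofing=10, EF_Plumbing rough-in=22, EF_HVAC install=24, EF_Insulation=33) = 33; EF_Drywall = 33+4 = 37
Expected project duration μ = 37 hours. Critical path: Foundation → Electrical rough-in → Insulation → Drywall.

Backward pass:
LF_Drywall = 37; LS_Drywall = 37−4 = 33
LF_Insulation = LS_Drywall = 33; LS_Insulation = 33−12 = 21
LF_HVAC install = LS_Drywall = 33; LS_HVAC install = 33−13 = 20
LF_Plumbing rough-in = LS_Drywall = 33; LS_Plumbing rough-in = 33−12 = 21
LF_Electrical rough-in = LS_Insulation = 21; LS_Electrical rough-in = 21−10 = 11
LF_Roofing = min(LS_Insulation=21, LS_Drywall=33) = 21; LS_Roofing = 21−10 = 11
LF_Framing = LS_Drywall = 33; LS_Framing = 33−15 = 18
LF_Foundation = min(LS_Electrical rough-in=11, LS_HVAC install=20) = 11; LS_Foundation = 11−11 = 0
LF_Excavation = min(LS_Electrical rough-in=11, LS_Plumbing rough-in=21) = 11; LS_Excavation = 11−8 = 3
LF_Demolition = LS_Plumbing rough-in = 21; LS_Demolition = 21−10 = 11
Slack_Framing = LS_Framing − ES_Framing = 18 − 0 = 18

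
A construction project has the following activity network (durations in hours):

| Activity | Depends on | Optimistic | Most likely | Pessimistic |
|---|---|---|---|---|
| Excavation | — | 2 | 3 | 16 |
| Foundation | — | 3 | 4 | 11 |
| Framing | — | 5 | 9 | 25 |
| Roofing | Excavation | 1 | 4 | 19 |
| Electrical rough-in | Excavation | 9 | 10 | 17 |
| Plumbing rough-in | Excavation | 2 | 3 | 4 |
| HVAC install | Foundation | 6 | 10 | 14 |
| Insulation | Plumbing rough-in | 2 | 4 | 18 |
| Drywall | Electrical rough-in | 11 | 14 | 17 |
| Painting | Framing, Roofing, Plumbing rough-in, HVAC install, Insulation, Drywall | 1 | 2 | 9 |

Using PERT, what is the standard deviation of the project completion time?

3.16 hours

te_Excavation = (2 + 4·3 + 16)/6 = 30/6 = 5; σ²_Excavation = ((16−2)/6)² = 5.444
te_Foundation = (3 + 4·4 + 11)/6 = 30/6 = 5; σ²_Foundation = ((11−3)/6)² = 1.778
te_Framing = (5 + 4·9 + 25)/6 = 66/6 = 11; σ²_Framing = ((25−5)/6)² = 11.111
te_Roofing = (1 + 4·4 + 19)/6 = 36/6 = 6; σ²_Roofing = ((19−1)/6)² = 9.000
te_Electrical rough-in = (9 + 4·10 + 17)/6 = 66/6 = 11; σ²_Electrical rough-in = ((17−9)/6)² = 1.778
te_Plumbing rough-in = (2 + 4·3 + 4)/6 = 18/6 = 3; σ²_Plumbing rough-in = ((4−2)/6)² = 0.111
te_HVAC install = (6 + 4·10 + 14)/6 = 60/6 = 10; σ²_HVAC install = ((14−6)/6)² = 1.778
te_Insulation = (2 + 4·4 + 18)/6 = 36/6 = 6; σ²_Insulation = ((18−2)/6)² = 7.111
te_Drywall = (11 + 4·14 + 17)/6 = 84/6 = 14; σ²_Drywall = ((17−11)/6)² = 1.000
te_Painting = (1 + 4·2 + 9)/6 = 18/6 = 3; σ²_Painting = ((9−1)/6)² = 1.778

Forward pass:
ES_Excavation = 0; EF_Excavation = 5
ES_Foundation = 0; EF_Foundation = 5
ES_Framing = 0; EF_Framing = 11
ES_Roofing = 5; EF_Roofing = 5+6 = 11
ES_Electrical rough-in = 5; EF_Electrical rough-in = 5+11 = 16
ES_Plumbing rough-in = 5; EF_Plumbing rough-in = 5+3 = 8
ES_HVAC install = 5; EF_HVAC install = 5+10 = 15
ES_Insulation = 8; EF_Insulation = 8+6 = 14
ES_Drywall = 16; EF_Drywall = 16+14 = 30
ES_Painting = max(EF_Framing=11, EF_Roofing=11, EF_Plumbing rough-in=8, EF_HVAC install=15, EF_Insulation=14, EF_Drywall=30) = 30; EF_Painting = 30+3 = 33
Expected project duration μ = 33 hours. Critical path: Excavation → Electrical rough-in → Drywall → Painting.

Variance along critical path = 5.444 + 1.778 + 1.000 + 1.778 = 10.000
σ = √10.000 = 3.162 hours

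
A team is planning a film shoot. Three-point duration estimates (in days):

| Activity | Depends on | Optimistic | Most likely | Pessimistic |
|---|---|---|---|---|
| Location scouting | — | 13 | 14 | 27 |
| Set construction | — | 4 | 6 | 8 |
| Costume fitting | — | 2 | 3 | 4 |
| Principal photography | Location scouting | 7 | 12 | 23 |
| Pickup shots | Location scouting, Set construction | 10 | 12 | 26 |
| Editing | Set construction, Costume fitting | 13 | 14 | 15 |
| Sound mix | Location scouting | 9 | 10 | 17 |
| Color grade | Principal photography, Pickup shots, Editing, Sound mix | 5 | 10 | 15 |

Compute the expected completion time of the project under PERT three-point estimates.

40 days

te_Location scouting = (13 + 4·14 + 27)/6 = 96/6 = 16
te_Set construction = (4 + 4·6 + 8)/6 = 36/6 = 6
te_Costume fitting = (2 + 4·3 + 4)/6 = 18/6 = 3
te_Principal photography = (7 + 4·12 + 23)/6 = 78/6 = 13
te_Pickup shots = (10 + 4·12 + 26)/6 = 84/6 = 14
te_Editing = (13 + 4·14 + 15)/6 = 84/6 = 14
te_Sound mix = (9 + 4·10 + 17)/6 = 66/6 = 11
te_Color grade = (5 + 4·10 + 15)/6 = 60/6 = 10

Forward pass:
ES_Location scouting = 0; EF_Location scouting = 16
ES_Set construction = 0; EF_Set construction = 6
ES_Costume fitting = 0; EF_Costume fitting = 3
ES_Principal photography = 16; EF_Principal photography = 16+13 = 29
ES_Pickup shots = max(EF_Location scouting=16, EF_Set construction=6) = 16; EF_Pickup shots = 16+14 = 30
ES_Editing = max(EF_Set construction=6, EF_Costume fitting=3) = 6; EF_Editing = 6+14 = 20
ES_Sound mix = 16; EF_Sound mix = 16+11 = 27
ES_Color grade = max(EF_Principal photography=29, EF_Pickup shots=30, EF_Editing=20, EF_Sound mix=27) = 30; EF_Color grade = 30+10 = 40
Expected project duration μ = 40 days. Critical path: Location scouting → Pickup shots → Color grade.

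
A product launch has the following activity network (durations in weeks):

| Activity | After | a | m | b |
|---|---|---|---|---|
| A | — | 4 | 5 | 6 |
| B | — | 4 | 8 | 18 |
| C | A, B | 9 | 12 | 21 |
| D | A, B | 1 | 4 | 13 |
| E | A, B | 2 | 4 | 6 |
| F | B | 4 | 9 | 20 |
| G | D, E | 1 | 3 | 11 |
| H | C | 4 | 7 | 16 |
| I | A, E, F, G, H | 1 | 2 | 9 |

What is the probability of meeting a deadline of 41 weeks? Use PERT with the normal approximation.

te_A = (4 + 4·5 + 6)/6 = 30/6 = 5; σ²_A = ((6−4)/6)² = 0.111
te_B = (4 + 4·8 + 18)/6 = 54/6 = 9; σ²_B = ((18−4)/6)² = 5.444
te_C = (9 + 4·12 + 21)/6 = 78/6 = 13; σ²_C = ((21−9)/6)² = 4.000
te_D = (1 + 4·4 + 13)/6 = 30/6 = 5; σ²_D = ((13−1)/6)² = 4.000
te_E = (2 + 4·4 + 6)/6 = 24/6 = 4; σ²_E = ((6−2)/6)² = 0.444
te_F = (4 + 4·9 + 20)/6 = 60/6 = 10; σ²_F = ((20−4)/6)² = 7.111
te_G = (1 + 4·3 + 11)/6 = 24/6 = 4; σ²_G = ((11−1)/6)² = 2.778
te_H = (4 + 4·7 + 16)/6 = 48/6 = 8; σ²_H = ((16−4)/6)² = 4.000
te_I = (1 + 4·2 + 9)/6 = 18/6 = 3; σ²_I = ((9−1)/6)² = 1.778

Forward pass:
ES_A = 0; EF_A = 5
ES_B = 0; EF_B = 9
ES_C = max(EF_A=5, EF_B=9) = 9; EF_C = 9+13 = 22
ES_D = max(EF_A=5, EF_B=9) = 9; EF_D = 9+5 = 14
ES_E = max(EF_A=5, EF_B=9) = 9; EF_E = 9+4 = 13
ES_F = 9; EF_F = 9+10 = 19
ES_G = max(EF_D=14, EF_E=13) = 14; EF_G = 14+4 = 18
ES_H = 22; EF_H = 22+8 = 30
ES_I = max(EF_A=5, EF_E=13, EF_F=19, EF_G=18, EF_H=30) = 30; EF_I = 30+3 = 33
Expected project duration μ = 33 weeks. Critical path: B → C → H → I.

Variance along critical path = 5.444 + 4.000 + 4.000 + 1.778 = 15.222; σ = √15.222 = 3.902 weeks.
Z = (41 − 33) / 3.902 = 2.050
P(T ≤ 41) = Φ(2.050) ≈ 0.980

0.980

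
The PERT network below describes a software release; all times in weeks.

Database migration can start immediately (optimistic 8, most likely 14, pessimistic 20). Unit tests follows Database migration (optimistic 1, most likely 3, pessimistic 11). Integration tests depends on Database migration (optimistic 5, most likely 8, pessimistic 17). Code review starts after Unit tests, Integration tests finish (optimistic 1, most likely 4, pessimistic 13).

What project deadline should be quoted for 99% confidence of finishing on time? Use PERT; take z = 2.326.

36.1 weeks

te_Database migration = (8 + 4·14 + 20)/6 = 84/6 = 14; σ²_Database migration = ((20−8)/6)² = 4.000
te_Unit tests = (1 + 4·3 + 11)/6 = 24/6 = 4; σ²_Unit tests = ((11−1)/6)² = 2.778
te_Integration tests = (5 + 4·8 + 17)/6 = 54/6 = 9; σ²_Integration tests = ((17−5)/6)² = 4.000
te_Code review = (1 + 4·4 + 13)/6 = 30/6 = 5; σ²_Code review = ((13−1)/6)² = 4.000

Forward pass:
ES_Database migration = 0; EF_Database migration = 14
ES_Unit tests = 14; EF_Unit tests = 14+4 = 18
ES_Integration tests = 14; EF_Integration tests = 14+9 = 23
ES_Code review = max(EF_Unit tests=18, EF_Integration tests=23) = 23; EF_Code review = 23+5 = 28
Expected project duration μ = 28 weeks. Critical path: Database migration → Integration tests → Code review.

Variance along critical path = 4.000 + 4.000 + 4.000 = 12.000; σ = 3.464 weeks.
D = μ + z·σ = 28 + 2.326·3.464 = 36.1 weeks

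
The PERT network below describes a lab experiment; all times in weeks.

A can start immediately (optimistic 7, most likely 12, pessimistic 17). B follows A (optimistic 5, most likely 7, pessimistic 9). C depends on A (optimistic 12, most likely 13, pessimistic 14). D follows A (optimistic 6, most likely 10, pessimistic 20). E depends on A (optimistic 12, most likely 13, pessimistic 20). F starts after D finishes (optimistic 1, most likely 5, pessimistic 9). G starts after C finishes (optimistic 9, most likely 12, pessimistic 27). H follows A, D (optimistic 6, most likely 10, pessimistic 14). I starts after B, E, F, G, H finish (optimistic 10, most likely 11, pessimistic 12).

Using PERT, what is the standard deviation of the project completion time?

3.46 weeks

te_A = (7 + 4·12 + 17)/6 = 72/6 = 12; σ²_A = ((17−7)/6)² = 2.778
te_B = (5 + 4·7 + 9)/6 = 42/6 = 7; σ²_B = ((9−5)/6)² = 0.444
te_C = (12 + 4·13 + 14)/6 = 78/6 = 13; σ²_C = ((14−12)/6)² = 0.111
te_D = (6 + 4·10 + 20)/6 = 66/6 = 11; σ²_D = ((20−6)/6)² = 5.444
te_E = (12 + 4·13 + 20)/6 = 84/6 = 14; σ²_E = ((20−12)/6)² = 1.778
te_F = (1 + 4·5 + 9)/6 = 30/6 = 5; σ²_F = ((9−1)/6)² = 1.778
te_G = (9 + 4·12 + 27)/6 = 84/6 = 14; σ²_G = ((27−9)/6)² = 9.000
te_H = (6 + 4·10 + 14)/6 = 60/6 = 10; σ²_H = ((14−6)/6)² = 1.778
te_I = (10 + 4·11 + 12)/6 = 66/6 = 11; σ²_I = ((12−10)/6)² = 0.111

Forward pass:
ES_A = 0; EF_A = 12
ES_B = 12; EF_B = 12+7 = 19
ES_C = 12; EF_C = 12+13 = 25
ES_D = 12; EF_D = 12+11 = 23
ES_E = 12; EF_E = 12+14 = 26
ES_F = 23; EF_F = 23+5 = 28
ES_G = 25; EF_G = 25+14 = 39
ES_H = max(EF_A=12, EF_D=23) = 23; EF_H = 23+10 = 33
ES_I = max(EF_B=19, EF_E=26, EF_F=28, EF_G=39, EF_H=33) = 39; EF_I = 39+11 = 50
Expected project duration μ = 50 weeks. Critical path: A → C → G → I.

Variance along critical path = 2.778 + 0.111 + 9.000 + 0.111 = 12.000
σ = √12.000 = 3.464 weeks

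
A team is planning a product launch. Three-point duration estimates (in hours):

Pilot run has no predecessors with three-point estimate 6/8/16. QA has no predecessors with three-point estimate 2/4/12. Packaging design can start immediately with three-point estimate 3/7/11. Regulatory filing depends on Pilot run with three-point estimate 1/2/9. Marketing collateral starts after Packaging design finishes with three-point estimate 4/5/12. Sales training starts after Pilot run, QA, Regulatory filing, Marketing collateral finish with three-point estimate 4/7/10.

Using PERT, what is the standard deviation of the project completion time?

2.13 hours

te_Pilot run = (6 + 4·8 + 16)/6 = 54/6 = 9; σ²_Pilot run = ((16−6)/6)² = 2.778
te_QA = (2 + 4·4 + 12)/6 = 30/6 = 5; σ²_QA = ((12−2)/6)² = 2.778
te_Packaging design = (3 + 4·7 + 11)/6 = 42/6 = 7; σ²_Packaging design = ((11−3)/6)² = 1.778
te_Regulatory filing = (1 + 4·2 + 9)/6 = 18/6 = 3; σ²_Regulatory filing = ((9−1)/6)² = 1.778
te_Marketing collateral = (4 + 4·5 + 12)/6 = 36/6 = 6; σ²_Marketing collateral = ((12−4)/6)² = 1.778
te_Sales training = (4 + 4·7 + 10)/6 = 42/6 = 7; σ²_Sales training = ((10−4)/6)² = 1.000

Forward pass:
ES_Pilot run = 0; EF_Pilot run = 9
ES_QA = 0; EF_QA = 5
ES_Packaging design = 0; EF_Packaging design = 7
ES_Regulatory filing = 9; EF_Regulatory filing = 9+3 = 12
ES_Marketing collateral = 7; EF_Marketing collateral = 7+6 = 13
ES_Sales training = max(EF_Pilot run=9, EF_QA=5, EF_Regulatory filing=12, EF_Marketing collateral=13) = 13; EF_Sales training = 13+7 = 20
Expected project duration μ = 20 hours. Critical path: Packaging design → Marketing collateral → Sales training.

Variance along critical path = 1.778 + 1.778 + 1.000 = 4.556
σ = √4.556 = 2.134 hours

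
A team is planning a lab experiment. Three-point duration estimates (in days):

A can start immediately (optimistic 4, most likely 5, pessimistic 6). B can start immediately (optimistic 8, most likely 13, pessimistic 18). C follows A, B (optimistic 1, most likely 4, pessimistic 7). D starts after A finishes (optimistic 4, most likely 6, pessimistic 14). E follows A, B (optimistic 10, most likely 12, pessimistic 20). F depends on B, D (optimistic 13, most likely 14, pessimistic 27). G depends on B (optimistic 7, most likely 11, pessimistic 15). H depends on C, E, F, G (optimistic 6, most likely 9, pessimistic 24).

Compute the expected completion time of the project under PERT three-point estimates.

40 days

te_A = (4 + 4·5 + 6)/6 = 30/6 = 5
te_B = (8 + 4·13 + 18)/6 = 78/6 = 13
te_C = (1 + 4·4 + 7)/6 = 24/6 = 4
te_D = (4 + 4·6 + 14)/6 = 42/6 = 7
te_E = (10 + 4·12 + 20)/6 = 78/6 = 13
te_F = (13 + 4·14 + 27)/6 = 96/6 = 16
te_G = (7 + 4·11 + 15)/6 = 66/6 = 11
te_H = (6 + 4·9 + 24)/6 = 66/6 = 11

Forward pass:
ES_A = 0; EF_A = 5
ES_B = 0; EF_B = 13
ES_C = max(EF_A=5, EF_B=13) = 13; EF_C = 13+4 = 17
ES_D = 5; EF_D = 5+7 = 12
ES_E = max(EF_A=5, EF_B=13) = 13; EF_E = 13+13 = 26
ES_F = max(EF_B=13, EF_D=12) = 13; EF_F = 13+16 = 29
ES_G = 13; EF_G = 13+11 = 24
ES_H = max(EF_C=17, EF_E=26, EF_F=29, EF_G=24) = 29; EF_H = 29+11 = 40
Expected project duration μ = 40 days. Critical path: B → F → H.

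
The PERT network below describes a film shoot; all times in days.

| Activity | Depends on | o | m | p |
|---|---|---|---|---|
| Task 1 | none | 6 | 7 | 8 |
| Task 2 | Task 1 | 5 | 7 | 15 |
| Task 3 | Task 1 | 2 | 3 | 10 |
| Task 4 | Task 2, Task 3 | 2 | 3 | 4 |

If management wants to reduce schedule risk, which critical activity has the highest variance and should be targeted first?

Task 2

te_Task 1 = (6 + 4·7 + 8)/6 = 42/6 = 7; σ²_Task 1 = ((8−6)/6)² = 0.111
te_Task 2 = (5 + 4·7 + 15)/6 = 48/6 = 8; σ²_Task 2 = ((15−5)/6)² = 2.778
te_Task 3 = (2 + 4·3 + 10)/6 = 24/6 = 4; σ²_Task 3 = ((10−2)/6)² = 1.778
te_Task 4 = (2 + 4·3 + 4)/6 = 18/6 = 3; σ²_Task 4 = ((4−2)/6)² = 0.111

Forward pass:
ES_Task 1 = 0; EF_Task 1 = 7
ES_Task 2 = 7; EF_Task 2 = 7+8 = 15
ES_Task 3 = 7; EF_Task 3 = 7+4 = 11
ES_Task 4 = max(EF_Task 2=15, EF_Task 3=11) = 15; EF_Task 4 = 15+3 = 18
Expected project duration μ = 18 days. Critical path: Task 1 → Task 2 → Task 4.

Variances on critical path: σ²_Task 1=0.111, σ²_Task 2=2.778, σ²_Task 4=0.111.
Largest is σ²_Task 2 = 2.778.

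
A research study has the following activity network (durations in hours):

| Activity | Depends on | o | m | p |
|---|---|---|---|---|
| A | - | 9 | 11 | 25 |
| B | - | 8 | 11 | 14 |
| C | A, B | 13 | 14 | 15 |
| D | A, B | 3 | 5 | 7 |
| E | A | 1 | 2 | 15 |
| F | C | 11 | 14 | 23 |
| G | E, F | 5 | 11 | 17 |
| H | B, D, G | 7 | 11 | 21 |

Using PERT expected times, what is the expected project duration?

65 hours

te_A = (9 + 4·11 + 25)/6 = 78/6 = 13
te_B = (8 + 4·11 + 14)/6 = 66/6 = 11
te_C = (13 + 4·14 + 15)/6 = 84/6 = 14
te_D = (3 + 4·5 + 7)/6 = 30/6 = 5
te_E = (1 + 4·2 + 15)/6 = 24/6 = 4
te_F = (11 + 4·14 + 23)/6 = 90/6 = 15
te_G = (5 + 4·11 + 17)/6 = 66/6 = 11
te_H = (7 + 4·11 + 21)/6 = 72/6 = 12

Forward pass:
ES_A = 0; EF_A = 13
ES_B = 0; EF_B = 11
ES_C = max(EF_A=13, EF_B=11) = 13; EF_C = 13+14 = 27
ES_D = max(EF_A=13, EF_B=11) = 13; EF_D = 13+5 = 18
ES_E = 13; EF_E = 13+4 = 17
ES_F = 27; EF_F = 27+15 = 42
ES_G = max(EF_E=17, EF_F=42) = 42; EF_G = 42+11 = 53
ES_H = max(EF_B=11, EF_D=18, EF_G=53) = 53; EF_H = 53+12 = 65
Expected project duration μ = 65 hours. Critical path: A → C → F → G → H.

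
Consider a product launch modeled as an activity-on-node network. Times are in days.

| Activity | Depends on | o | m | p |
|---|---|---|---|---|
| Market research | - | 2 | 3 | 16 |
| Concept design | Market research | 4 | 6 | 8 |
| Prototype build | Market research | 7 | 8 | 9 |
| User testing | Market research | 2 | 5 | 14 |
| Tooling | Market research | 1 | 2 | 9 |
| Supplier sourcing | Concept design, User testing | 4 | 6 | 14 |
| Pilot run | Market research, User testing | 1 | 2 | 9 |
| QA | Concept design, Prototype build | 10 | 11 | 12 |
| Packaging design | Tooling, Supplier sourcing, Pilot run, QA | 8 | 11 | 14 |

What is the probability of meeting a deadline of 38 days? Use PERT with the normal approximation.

te_Market research = (2 + 4·3 + 16)/6 = 30/6 = 5; σ²_Market research = ((16−2)/6)² = 5.444
te_Concept design = (4 + 4·6 + 8)/6 = 36/6 = 6; σ²_Concept design = ((8−4)/6)² = 0.444
te_Prototype build = (7 + 4·8 + 9)/6 = 48/6 = 8; σ²_Prototype build = ((9−7)/6)² = 0.111
te_User testing = (2 + 4·5 + 14)/6 = 36/6 = 6; σ²_User testing = ((14−2)/6)² = 4.000
te_Tooling = (1 + 4·2 + 9)/6 = 18/6 = 3; σ²_Tooling = ((9−1)/6)² = 1.778
te_Supplier sourcing = (4 + 4·6 + 14)/6 = 42/6 = 7; σ²_Supplier sourcing = ((14−4)/6)² = 2.778
te_Pilot run = (1 + 4·2 + 9)/6 = 18/6 = 3; σ²_Pilot run = ((9−1)/6)² = 1.778
te_QA = (10 + 4·11 + 12)/6 = 66/6 = 11; σ²_QA = ((12−10)/6)² = 0.111
te_Packaging design = (8 + 4·11 + 14)/6 = 66/6 = 11; σ²_Packaging design = ((14−8)/6)² = 1.000

Forward pass:
ES_Market research = 0; EF_Market research = 5
ES_Concept design = 5; EF_Concept design = 5+6 = 11
ES_Prototype build = 5; EF_Prototype build = 5+8 = 13
ES_User testing = 5; EF_User testing = 5+6 = 11
ES_Tooling = 5; EF_Tooling = 5+3 = 8
ES_Supplier sourcing = max(EF_Concept design=11, EF_User testing=11) = 11; EF_Supplier sourcing = 11+7 = 18
ES_Pilot run = max(EF_Market research=5, EF_User testing=11) = 11; EF_Pilot run = 11+3 = 14
ES_QA = max(EF_Concept design=11, EF_Prototype build=13) = 13; EF_QA = 13+11 = 24
ES_Packaging design = max(EF_Tooling=8, EF_Supplier sourcing=18, EF_Pilot run=14, EF_QA=24) = 24; EF_Packaging design = 24+11 = 35
Expected project duration μ = 35 days. Critical path: Market research → Prototype build → QA → Packaging design.

Variance along critical path = 5.444 + 0.111 + 0.111 + 1.000 = 6.667; σ = √6.667 = 2.582 days.
Z = (38 − 35) / 2.582 = 1.162
P(T ≤ 38) = Φ(1.162) ≈ 0.877

0.877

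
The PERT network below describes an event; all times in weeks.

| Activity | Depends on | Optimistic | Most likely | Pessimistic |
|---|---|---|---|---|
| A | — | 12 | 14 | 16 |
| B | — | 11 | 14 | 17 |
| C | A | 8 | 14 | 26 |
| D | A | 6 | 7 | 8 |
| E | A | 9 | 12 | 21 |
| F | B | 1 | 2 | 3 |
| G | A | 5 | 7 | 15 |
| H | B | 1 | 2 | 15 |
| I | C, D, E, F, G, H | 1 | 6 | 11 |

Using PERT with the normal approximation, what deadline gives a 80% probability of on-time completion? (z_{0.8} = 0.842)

37.9 weeks

te_A = (12 + 4·14 + 16)/6 = 84/6 = 14; σ²_A = ((16−12)/6)² = 0.444
te_B = (11 + 4·14 + 17)/6 = 84/6 = 14; σ²_B = ((17−11)/6)² = 1.000
te_C = (8 + 4·14 + 26)/6 = 90/6 = 15; σ²_C = ((26−8)/6)² = 9.000
te_D = (6 + 4·7 + 8)/6 = 42/6 = 7; σ²_D = ((8−6)/6)² = 0.111
te_E = (9 + 4·12 + 21)/6 = 78/6 = 13; σ²_E = ((21−9)/6)² = 4.000
te_F = (1 + 4·2 + 3)/6 = 12/6 = 2; σ²_F = ((3−1)/6)² = 0.111
te_G = (5 + 4·7 + 15)/6 = 48/6 = 8; σ²_G = ((15−5)/6)² = 2.778
te_H = (1 + 4·2 + 15)/6 = 24/6 = 4; σ²_H = ((15−1)/6)² = 5.444
te_I = (1 + 4·6 + 11)/6 = 36/6 = 6; σ²_I = ((11−1)/6)² = 2.778

Forward pass:
ES_A = 0; EF_A = 14
ES_B = 0; EF_B = 14
ES_C = 14; EF_C = 14+15 = 29
ES_D = 14; EF_D = 14+7 = 21
ES_E = 14; EF_E = 14+13 = 27
ES_F = 14; EF_F = 14+2 = 16
ES_G = 14; EF_G = 14+8 = 22
ES_H = 14; EF_H = 14+4 = 18
ES_I = max(EF_C=29, EF_D=21, EF_E=27, EF_F=16, EF_G=22, EF_H=18) = 29; EF_I = 29+6 = 35
Expected project duration μ = 35 weeks. Critical path: A → C → I.

Variance along critical path = 0.444 + 9.000 + 2.778 = 12.222; σ = 3.496 weeks.
D = μ + z·σ = 35 + 0.842·3.496 = 37.9 weeks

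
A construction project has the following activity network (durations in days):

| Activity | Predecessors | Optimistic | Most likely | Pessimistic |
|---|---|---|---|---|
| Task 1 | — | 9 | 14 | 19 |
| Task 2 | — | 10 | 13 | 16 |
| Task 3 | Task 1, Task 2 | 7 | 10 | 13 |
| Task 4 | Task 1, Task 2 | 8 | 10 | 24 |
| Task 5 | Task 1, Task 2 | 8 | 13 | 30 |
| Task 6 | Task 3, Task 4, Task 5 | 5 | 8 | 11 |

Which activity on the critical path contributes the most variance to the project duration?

Task 5

te_Task 1 = (9 + 4·14 + 19)/6 = 84/6 = 14; σ²_Task 1 = ((19−9)/6)² = 2.778
te_Task 2 = (10 + 4·13 + 16)/6 = 78/6 = 13; σ²_Task 2 = ((16−10)/6)² = 1.000
te_Task 3 = (7 + 4·10 + 13)/6 = 60/6 = 10; σ²_Task 3 = ((13−7)/6)² = 1.000
te_Task 4 = (8 + 4·10 + 24)/6 = 72/6 = 12; σ²_Task 4 = ((24−8)/6)² = 7.111
te_Task 5 = (8 + 4·13 + 30)/6 = 90/6 = 15; σ²_Task 5 = ((30−8)/6)² = 13.444
te_Task 6 = (5 + 4·8 + 11)/6 = 48/6 = 8; σ²_Task 6 = ((11−5)/6)² = 1.000

Forward pass:
ES_Task 1 = 0; EF_Task 1 = 14
ES_Task 2 = 0; EF_Task 2 = 13
ES_Task 3 = max(EF_Task 1=14, EF_Task 2=13) = 14; EF_Task 3 = 14+10 = 24
ES_Task 4 = max(EF_Task 1=14, EF_Task 2=13) = 14; EF_Task 4 = 14+12 = 26
ES_Task 5 = max(EF_Task 1=14, EF_Task 2=13) = 14; EF_Task 5 = 14+15 = 29
ES_Task 6 = max(EF_Task 3=24, EF_Task 4=26, EF_Task 5=29) = 29; EF_Task 6 = 29+8 = 37
Expected project duration μ = 37 days. Critical path: Task 1 → Task 5 → Task 6.

Variances on critical path: σ²_Task 1=2.778, σ²_Task 5=13.444, σ²_Task 6=1.000.
Largest is σ²_Task 5 = 13.444.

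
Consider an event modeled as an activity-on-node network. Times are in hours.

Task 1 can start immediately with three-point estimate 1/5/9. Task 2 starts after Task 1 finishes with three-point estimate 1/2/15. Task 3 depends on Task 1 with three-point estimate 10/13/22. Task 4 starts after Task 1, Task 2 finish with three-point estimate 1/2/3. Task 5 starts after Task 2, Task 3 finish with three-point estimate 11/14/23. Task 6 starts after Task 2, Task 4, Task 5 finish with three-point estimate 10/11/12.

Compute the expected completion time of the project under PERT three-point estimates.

te_Task 1 = (1 + 4·5 + 9)/6 = 30/6 = 5
te_Task 2 = (1 + 4·2 + 15)/6 = 24/6 = 4
te_Task 3 = (10 + 4·13 + 22)/6 = 84/6 = 14
te_Task 4 = (1 + 4·2 + 3)/6 = 12/6 = 2
te_Task 5 = (11 + 4·14 + 23)/6 = 90/6 = 15
te_Task 6 = (10 + 4·11 + 12)/6 = 66/6 = 11

Forward pass:
ES_Task 1 = 0; EF_Task 1 = 5
ES_Task 2 = 5; EF_Task 2 = 5+4 = 9
ES_Task 3 = 5; EF_Task 3 = 5+14 = 19
ES_Task 4 = max(EF_Task 1=5, EF_Task 2=9) = 9; EF_Task 4 = 9+2 = 11
ES_Task 5 = max(EF_Task 2=9, EF_Task 3=19) = 19; EF_Task 5 = 19+15 = 34
ES_Task 6 = max(EF_Task 2=9, EF_Task 4=11, EF_Task 5=34) = 34; EF_Task 6 = 34+11 = 45
Expected project duration μ = 45 hours. Critical path: Task 1 → Task 3 → Task 5 → Task 6.

45 hours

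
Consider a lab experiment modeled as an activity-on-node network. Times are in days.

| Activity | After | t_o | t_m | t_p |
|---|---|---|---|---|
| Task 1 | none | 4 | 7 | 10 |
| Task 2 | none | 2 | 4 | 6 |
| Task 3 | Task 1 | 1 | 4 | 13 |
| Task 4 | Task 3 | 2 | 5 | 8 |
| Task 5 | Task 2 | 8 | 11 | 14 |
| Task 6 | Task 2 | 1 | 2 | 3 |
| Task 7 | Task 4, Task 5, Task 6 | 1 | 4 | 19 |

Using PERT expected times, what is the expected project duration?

te_Task 1 = (4 + 4·7 + 10)/6 = 42/6 = 7
te_Task 2 = (2 + 4·4 + 6)/6 = 24/6 = 4
te_Task 3 = (1 + 4·4 + 13)/6 = 30/6 = 5
te_Task 4 = (2 + 4·5 + 8)/6 = 30/6 = 5
te_Task 5 = (8 + 4·11 + 14)/6 = 66/6 = 11
te_Task 6 = (1 + 4·2 + 3)/6 = 12/6 = 2
te_Task 7 = (1 + 4·4 + 19)/6 = 36/6 = 6

Forward pass:
ES_Task 1 = 0; EF_Task 1 = 7
ES_Task 2 = 0; EF_Task 2 = 4
ES_Task 3 = 7; EF_Task 3 = 7+5 = 12
ES_Task 4 = 12; EF_Task 4 = 12+5 = 17
ES_Task 5 = 4; EF_Task 5 = 4+11 = 15
ES_Task 6 = 4; EF_Task 6 = 4+2 = 6
ES_Task 7 = max(EF_Task 4=17, EF_Task 5=15, EF_Task 6=6) = 17; EF_Task 7 = 17+6 = 23
Expected project duration μ = 23 days. Critical path: Task 1 → Task 3 → Task 4 → Task 7.

23 days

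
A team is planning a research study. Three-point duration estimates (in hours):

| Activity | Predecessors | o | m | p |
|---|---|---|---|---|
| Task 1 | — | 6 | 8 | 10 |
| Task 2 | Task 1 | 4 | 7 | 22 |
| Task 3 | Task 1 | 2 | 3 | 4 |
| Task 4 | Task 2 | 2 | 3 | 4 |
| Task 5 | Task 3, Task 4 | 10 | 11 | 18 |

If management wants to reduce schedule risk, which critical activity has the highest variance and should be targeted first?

Task 2

te_Task 1 = (6 + 4·8 + 10)/6 = 48/6 = 8; σ²_Task 1 = ((10−6)/6)² = 0.444
te_Task 2 = (4 + 4·7 + 22)/6 = 54/6 = 9; σ²_Task 2 = ((22−4)/6)² = 9.000
te_Task 3 = (2 + 4·3 + 4)/6 = 18/6 = 3; σ²_Task 3 = ((4−2)/6)² = 0.111
te_Task 4 = (2 + 4·3 + 4)/6 = 18/6 = 3; σ²_Task 4 = ((4−2)/6)² = 0.111
te_Task 5 = (10 + 4·11 + 18)/6 = 72/6 = 12; σ²_Task 5 = ((18−10)/6)² = 1.778

Forward pass:
ES_Task 1 = 0; EF_Task 1 = 8
ES_Task 2 = 8; EF_Task 2 = 8+9 = 17
ES_Task 3 = 8; EF_Task 3 = 8+3 = 11
ES_Task 4 = 17; EF_Task 4 = 17+3 = 20
ES_Task 5 = max(EF_Task 3=11, EF_Task 4=20) = 20; EF_Task 5 = 20+12 = 32
Expected project duration μ = 32 hours. Critical path: Task 1 → Task 2 → Task 4 → Task 5.

Variances on critical path: σ²_Task 1=0.444, σ²_Task 2=9.000, σ²_Task 4=0.111, σ²_Task 5=1.778.
Largest is σ²_Task 2 = 9.000.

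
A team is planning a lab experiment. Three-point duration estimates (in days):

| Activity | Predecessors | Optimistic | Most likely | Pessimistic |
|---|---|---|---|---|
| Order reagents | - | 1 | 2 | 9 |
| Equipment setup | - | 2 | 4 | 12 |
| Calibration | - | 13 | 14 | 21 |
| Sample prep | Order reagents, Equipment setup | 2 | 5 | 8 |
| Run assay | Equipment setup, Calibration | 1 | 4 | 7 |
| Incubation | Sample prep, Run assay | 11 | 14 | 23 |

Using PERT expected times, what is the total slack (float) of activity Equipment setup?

9 days

te_Order reagents = (1 + 4·2 + 9)/6 = 18/6 = 3
te_Equipment setup = (2 + 4·4 + 12)/6 = 30/6 = 5
te_Calibration = (13 + 4·14 + 21)/6 = 90/6 = 15
te_Sample prep = (2 + 4·5 + 8)/6 = 30/6 = 5
te_Run assay = (1 + 4·4 + 7)/6 = 24/6 = 4
te_Incubation = (11 + 4·14 + 23)/6 = 90/6 = 15

Forward pass:
ES_Order reagents = 0; EF_Order reagents = 3
ES_Equipment setup = 0; EF_Equipment setup = 5
ES_Calibration = 0; EF_Calibration = 15
ES_Sample prep = max(EF_Order reagents=3, EF_Equipment setup=5) = 5; EF_Sample prep = 5+5 = 10
ES_Run assay = max(EF_Equipment setup=5, EF_Calibration=15) = 15; EF_Run assay = 15+4 = 19
ES_Incubation = max(EF_Sample prep=10, EF_Run assay=19) = 19; EF_Incubation = 19+15 = 34
Expected project duration μ = 34 days. Critical path: Calibration → Run assay → Incubation.

Backward pass:
LF_Incubation = 34; LS_Incubation = 34−15 = 19
LF_Run assay = LS_Incubation = 19; LS_Run assay = 19−4 = 15
LF_Sample prep = LS_Incubation = 19; LS_Sample prep = 19−5 = 14
LF_Calibration = LS_Run assay = 15; LS_Calibration = 15−15 = 0
LF_Equipment setup = min(LS_Sample prep=14, LS_Run assay=15) = 14; LS_Equipment setup = 14−5 = 9
LF_Order reagents = LS_Sample prep = 14; LS_Order reagents = 14−3 = 11
Slack_Equipment setup = LS_Equipment setup − ES_Equipment setup = 9 − 0 = 9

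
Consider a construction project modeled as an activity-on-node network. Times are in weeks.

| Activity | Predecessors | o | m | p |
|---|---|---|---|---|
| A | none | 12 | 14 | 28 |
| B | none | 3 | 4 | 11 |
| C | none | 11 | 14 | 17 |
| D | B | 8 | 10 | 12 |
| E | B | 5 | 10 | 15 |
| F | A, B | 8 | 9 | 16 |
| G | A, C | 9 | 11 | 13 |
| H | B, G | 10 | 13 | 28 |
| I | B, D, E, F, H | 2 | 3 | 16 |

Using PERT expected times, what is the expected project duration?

te_A = (12 + 4·14 + 28)/6 = 96/6 = 16
te_B = (3 + 4·4 + 11)/6 = 30/6 = 5
te_C = (11 + 4·14 + 17)/6 = 84/6 = 14
te_D = (8 + 4·10 + 12)/6 = 60/6 = 10
te_E = (5 + 4·10 + 15)/6 = 60/6 = 10
te_F = (8 + 4·9 + 16)/6 = 60/6 = 10
te_G = (9 + 4·11 + 13)/6 = 66/6 = 11
te_H = (10 + 4·13 + 28)/6 = 90/6 = 15
te_I = (2 + 4·3 + 16)/6 = 30/6 = 5

Forward pass:
ES_A = 0; EF_A = 16
ES_B = 0; EF_B = 5
ES_C = 0; EF_C = 14
ES_D = 5; EF_D = 5+10 = 15
ES_E = 5; EF_E = 5+10 = 15
ES_F = max(EF_A=16, EF_B=5) = 16; EF_F = 16+10 = 26
ES_G = max(EF_A=16, EF_C=14) = 16; EF_G = 16+11 = 27
ES_H = max(EF_B=5, EF_G=27) = 27; EF_H = 27+15 = 42
ES_I = max(EF_B=5, EF_D=15, EF_E=15, EF_F=26, EF_H=42) = 42; EF_I = 42+5 = 47
Expected project duration μ = 47 weeks. Critical path: A → G → H → I.

47 weeks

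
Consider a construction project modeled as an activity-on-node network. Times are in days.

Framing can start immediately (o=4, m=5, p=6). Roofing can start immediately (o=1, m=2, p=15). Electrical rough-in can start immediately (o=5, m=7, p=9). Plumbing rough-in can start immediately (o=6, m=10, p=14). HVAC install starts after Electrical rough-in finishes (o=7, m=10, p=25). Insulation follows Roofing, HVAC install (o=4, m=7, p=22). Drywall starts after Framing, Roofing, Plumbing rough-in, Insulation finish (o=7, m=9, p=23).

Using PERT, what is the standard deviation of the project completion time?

5.06 days

te_Framing = (4 + 4·5 + 6)/6 = 30/6 = 5; σ²_Framing = ((6−4)/6)² = 0.111
te_Roofing = (1 + 4·2 + 15)/6 = 24/6 = 4; σ²_Roofing = ((15−1)/6)² = 5.444
te_Electrical rough-in = (5 + 4·7 + 9)/6 = 42/6 = 7; σ²_Electrical rough-in = ((9−5)/6)² = 0.444
te_Plumbing rough-in = (6 + 4·10 + 14)/6 = 60/6 = 10; σ²_Plumbing rough-in = ((14−6)/6)² = 1.778
te_HVAC install = (7 + 4·10 + 25)/6 = 72/6 = 12; σ²_HVAC install = ((25−7)/6)² = 9.000
te_Insulation = (4 + 4·7 + 22)/6 = 54/6 = 9; σ²_Insulation = ((22−4)/6)² = 9.000
te_Drywall = (7 + 4·9 + 23)/6 = 66/6 = 11; σ²_Drywall = ((23−7)/6)² = 7.111

Forward pass:
ES_Framing = 0; EF_Framing = 5
ES_Roofing = 0; EF_Roofing = 4
ES_Electrical rough-in = 0; EF_Electrical rough-in = 7
ES_Plumbing rough-in = 0; EF_Plumbing rough-in = 10
ES_HVAC install = 7; EF_HVAC install = 7+12 = 19
ES_Insulation = max(EF_Roofing=4, EF_HVAC install=19) = 19; EF_Insulation = 19+9 = 28
ES_Drywall = max(EF_Framing=5, EF_Roofing=4, EF_Plumbing rough-in=10, EF_Insulation=28) = 28; EF_Drywall = 28+11 = 39
Expected project duration μ = 39 days. Critical path: Electrical rough-in → HVAC install → Insulation → Drywall.

Variance along critical path = 0.444 + 9.000 + 9.000 + 7.111 = 25.556
σ = √25.556 = 5.055 days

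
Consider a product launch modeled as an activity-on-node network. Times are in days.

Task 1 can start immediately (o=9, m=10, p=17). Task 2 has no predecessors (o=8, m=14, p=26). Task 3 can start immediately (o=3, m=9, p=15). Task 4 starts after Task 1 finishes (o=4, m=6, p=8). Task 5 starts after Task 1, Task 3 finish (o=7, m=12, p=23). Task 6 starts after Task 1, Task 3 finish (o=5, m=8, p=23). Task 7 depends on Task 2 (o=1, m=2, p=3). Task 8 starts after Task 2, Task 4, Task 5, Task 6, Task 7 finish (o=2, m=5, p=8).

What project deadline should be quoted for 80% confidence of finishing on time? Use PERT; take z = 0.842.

31.6 days

te_Task 1 = (9 + 4·10 + 17)/6 = 66/6 = 11; σ²_Task 1 = ((17−9)/6)² = 1.778
te_Task 2 = (8 + 4·14 + 26)/6 = 90/6 = 15; σ²_Task 2 = ((26−8)/6)² = 9.000
te_Task 3 = (3 + 4·9 + 15)/6 = 54/6 = 9; σ²_Task 3 = ((15−3)/6)² = 4.000
te_Task 4 = (4 + 4·6 + 8)/6 = 36/6 = 6; σ²_Task 4 = ((8−4)/6)² = 0.444
te_Task 5 = (7 + 4·12 + 23)/6 = 78/6 = 13; σ²_Task 5 = ((23−7)/6)² = 7.111
te_Task 6 = (5 + 4·8 + 23)/6 = 60/6 = 10; σ²_Task 6 = ((23−5)/6)² = 9.000
te_Task 7 = (1 + 4·2 + 3)/6 = 12/6 = 2; σ²_Task 7 = ((3−1)/6)² = 0.111
te_Task 8 = (2 + 4·5 + 8)/6 = 30/6 = 5; σ²_Task 8 = ((8−2)/6)² = 1.000

Forward pass:
ES_Task 1 = 0; EF_Task 1 = 11
ES_Task 2 = 0; EF_Task 2 = 15
ES_Task 3 = 0; EF_Task 3 = 9
ES_Task 4 = 11; EF_Task 4 = 11+6 = 17
ES_Task 5 = max(EF_Task 1=11, EF_Task 3=9) = 11; EF_Task 5 = 11+13 = 24
ES_Task 6 = max(EF_Task 1=11, EF_Task 3=9) = 11; EF_Task 6 = 11+10 = 21
ES_Task 7 = 15; EF_Task 7 = 15+2 = 17
ES_Task 8 = max(EF_Task 2=15, EF_Task 4=17, EF_Task 5=24, EF_Task 6=21, EF_Task 7=17) = 24; EF_Task 8 = 24+5 = 29
Expected project duration μ = 29 days. Critical path: Task 1 → Task 5 → Task 8.

Variance along critical path = 1.778 + 7.111 + 1.000 = 9.889; σ = 3.145 days.
D = μ + z·σ = 29 + 0.842·3.145 = 31.6 days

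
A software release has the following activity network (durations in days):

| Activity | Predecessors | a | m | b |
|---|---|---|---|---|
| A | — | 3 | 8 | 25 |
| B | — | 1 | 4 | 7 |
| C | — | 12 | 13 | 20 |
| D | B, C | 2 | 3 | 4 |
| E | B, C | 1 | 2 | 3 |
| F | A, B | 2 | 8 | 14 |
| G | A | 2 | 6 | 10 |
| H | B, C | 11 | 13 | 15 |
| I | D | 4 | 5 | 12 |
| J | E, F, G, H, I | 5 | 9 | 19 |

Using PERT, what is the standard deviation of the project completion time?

te_A = (3 + 4·8 + 25)/6 = 60/6 = 10; σ²_A = ((25−3)/6)² = 13.444
te_B = (1 + 4·4 + 7)/6 = 24/6 = 4; σ²_B = ((7−1)/6)² = 1.000
te_C = (12 + 4·13 + 20)/6 = 84/6 = 14; σ²_C = ((20−12)/6)² = 1.778
te_D = (2 + 4·3 + 4)/6 = 18/6 = 3; σ²_D = ((4−2)/6)² = 0.111
te_E = (1 + 4·2 + 3)/6 = 12/6 = 2; σ²_E = ((3−1)/6)² = 0.111
te_F = (2 + 4·8 + 14)/6 = 48/6 = 8; σ²_F = ((14−2)/6)² = 4.000
te_G = (2 + 4·6 + 10)/6 = 36/6 = 6; σ²_G = ((10−2)/6)² = 1.778
te_H = (11 + 4·13 + 15)/6 = 78/6 = 13; σ²_H = ((15−11)/6)² = 0.444
te_I = (4 + 4·5 + 12)/6 = 36/6 = 6; σ²_I = ((12−4)/6)² = 1.778
te_J = (5 + 4·9 + 19)/6 = 60/6 = 10; σ²_J = ((19−5)/6)² = 5.444

Forward pass:
ES_A = 0; EF_A = 10
ES_B = 0; EF_B = 4
ES_C = 0; EF_C = 14
ES_D = max(EF_B=4, EF_C=14) = 14; EF_D = 14+3 = 17
ES_E = max(EF_B=4, EF_C=14) = 14; EF_E = 14+2 = 16
ES_F = max(EF_A=10, EF_B=4) = 10; EF_F = 10+8 = 18
ES_G = 10; EF_G = 10+6 = 16
ES_H = max(EF_B=4, EF_C=14) = 14; EF_H = 14+13 = 27
ES_I = 17; EF_I = 17+6 = 23
ES_J = max(EF_E=16, EF_F=18, EF_G=16, EF_H=27, EF_I=23) = 27; EF_J = 27+10 = 37
Expected project duration μ = 37 days. Critical path: C → H → J.

Variance along critical path = 1.778 + 0.444 + 5.444 = 7.667
σ = √7.667 = 2.769 days

2.77 days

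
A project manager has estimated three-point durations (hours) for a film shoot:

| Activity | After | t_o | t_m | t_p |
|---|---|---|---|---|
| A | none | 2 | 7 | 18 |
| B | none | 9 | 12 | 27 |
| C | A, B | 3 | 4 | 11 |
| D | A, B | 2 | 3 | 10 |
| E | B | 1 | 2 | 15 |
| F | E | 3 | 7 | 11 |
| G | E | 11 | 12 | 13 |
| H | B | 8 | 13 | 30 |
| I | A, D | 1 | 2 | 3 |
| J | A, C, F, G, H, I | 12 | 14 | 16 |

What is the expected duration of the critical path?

44 hours

te_A = (2 + 4·7 + 18)/6 = 48/6 = 8
te_B = (9 + 4·12 + 27)/6 = 84/6 = 14
te_C = (3 + 4·4 + 11)/6 = 30/6 = 5
te_D = (2 + 4·3 + 10)/6 = 24/6 = 4
te_E = (1 + 4·2 + 15)/6 = 24/6 = 4
te_F = (3 + 4·7 + 11)/6 = 42/6 = 7
te_G = (11 + 4·12 + 13)/6 = 72/6 = 12
te_H = (8 + 4·13 + 30)/6 = 90/6 = 15
te_I = (1 + 4·2 + 3)/6 = 12/6 = 2
te_J = (12 + 4·14 + 16)/6 = 84/6 = 14

Forward pass:
ES_A = 0; EF_A = 8
ES_B = 0; EF_B = 14
ES_C = max(EF_A=8, EF_B=14) = 14; EF_C = 14+5 = 19
ES_D = max(EF_A=8, EF_B=14) = 14; EF_D = 14+4 = 18
ES_E = 14; EF_E = 14+4 = 18
ES_F = 18; EF_F = 18+7 = 25
ES_G = 18; EF_G = 18+12 = 30
ES_H = 14; EF_H = 14+15 = 29
ES_I = max(EF_A=8, EF_D=18) = 18; EF_I = 18+2 = 20
ES_J = max(EF_A=8, EF_C=19, EF_F=25, EF_G=30, EF_H=29, EF_I=20) = 30; EF_J = 30+14 = 44
Expected project duration μ = 44 hours. Critical path: B → E → G → J.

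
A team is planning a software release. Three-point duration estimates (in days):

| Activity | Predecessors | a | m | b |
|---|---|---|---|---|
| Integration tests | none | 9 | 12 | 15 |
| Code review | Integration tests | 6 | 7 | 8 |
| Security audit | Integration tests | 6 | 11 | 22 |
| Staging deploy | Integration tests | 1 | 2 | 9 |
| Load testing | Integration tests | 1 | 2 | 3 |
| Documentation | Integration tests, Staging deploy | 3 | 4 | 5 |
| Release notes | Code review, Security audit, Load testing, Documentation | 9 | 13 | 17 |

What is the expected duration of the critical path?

te_Integration tests = (9 + 4·12 + 15)/6 = 72/6 = 12
te_Code review = (6 + 4·7 + 8)/6 = 42/6 = 7
te_Security audit = (6 + 4·11 + 22)/6 = 72/6 = 12
te_Staging deploy = (1 + 4·2 + 9)/6 = 18/6 = 3
te_Load testing = (1 + 4·2 + 3)/6 = 12/6 = 2
te_Documentation = (3 + 4·4 + 5)/6 = 24/6 = 4
te_Release notes = (9 + 4·13 + 17)/6 = 78/6 = 13

Forward pass:
ES_Integration tests = 0; EF_Integration tests = 12
ES_Code review = 12; EF_Code review = 12+7 = 19
ES_Security audit = 12; EF_Security audit = 12+12 = 24
ES_Staging deploy = 12; EF_Staging deploy = 12+3 = 15
ES_Load testing = 12; EF_Load testing = 12+2 = 14
ES_Documentation = max(EF_Integration tests=12, EF_Staging deploy=15) = 15; EF_Documentation = 15+4 = 19
ES_Release notes = max(EF_Code review=19, EF_Security audit=24, EF_Load testing=14, EF_Documentation=19) = 24; EF_Release notes = 24+13 = 37
Expected project duration μ = 37 days. Critical path: Integration tests → Security audit → Release notes.

37 days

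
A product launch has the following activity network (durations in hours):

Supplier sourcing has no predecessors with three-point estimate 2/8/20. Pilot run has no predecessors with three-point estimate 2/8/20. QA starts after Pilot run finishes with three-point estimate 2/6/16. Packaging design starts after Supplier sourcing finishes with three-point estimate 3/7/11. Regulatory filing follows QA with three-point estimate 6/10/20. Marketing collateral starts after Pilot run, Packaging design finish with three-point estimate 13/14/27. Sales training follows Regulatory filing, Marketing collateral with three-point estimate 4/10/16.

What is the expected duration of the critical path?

te_Supplier sourcing = (2 + 4·8 + 20)/6 = 54/6 = 9
te_Pilot run = (2 + 4·8 + 20)/6 = 54/6 = 9
te_QA = (2 + 4·6 + 16)/6 = 42/6 = 7
te_Packaging design = (3 + 4·7 + 11)/6 = 42/6 = 7
te_Regulatory filing = (6 + 4·10 + 20)/6 = 66/6 = 11
te_Marketing collateral = (13 + 4·14 + 27)/6 = 96/6 = 16
te_Sales training = (4 + 4·10 + 16)/6 = 60/6 = 10

Forward pass:
ES_Supplier sourcing = 0; EF_Supplier sourcing = 9
ES_Pilot run = 0; EF_Pilot run = 9
ES_QA = 9; EF_QA = 9+7 = 16
ES_Packaging design = 9; EF_Packaging design = 9+7 = 16
ES_Regulatory filing = 16; EF_Regulatory filing = 16+11 = 27
ES_Marketing collateral = max(EF_Pilot run=9, EF_Packaging design=16) = 16; EF_Marketing collateral = 16+16 = 32
ES_Sales training = max(EF_Regulatory filing=27, EF_Marketing collateral=32) = 32; EF_Sales training = 32+10 = 42
Expected project duration μ = 42 hours. Critical path: Supplier sourcing → Packaging design → Marketing collateral → Sales training.

42 hours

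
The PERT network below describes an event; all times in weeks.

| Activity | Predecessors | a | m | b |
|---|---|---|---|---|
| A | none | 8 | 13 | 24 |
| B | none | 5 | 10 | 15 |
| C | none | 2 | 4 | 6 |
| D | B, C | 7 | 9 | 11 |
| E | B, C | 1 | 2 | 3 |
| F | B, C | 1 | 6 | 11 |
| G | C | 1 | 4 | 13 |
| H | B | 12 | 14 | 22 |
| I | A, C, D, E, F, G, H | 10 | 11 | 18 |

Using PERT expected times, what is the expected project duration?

37 weeks

te_A = (8 + 4·13 + 24)/6 = 84/6 = 14
te_B = (5 + 4·10 + 15)/6 = 60/6 = 10
te_C = (2 + 4·4 + 6)/6 = 24/6 = 4
te_D = (7 + 4·9 + 11)/6 = 54/6 = 9
te_E = (1 + 4·2 + 3)/6 = 12/6 = 2
te_F = (1 + 4·6 + 11)/6 = 36/6 = 6
te_G = (1 + 4·4 + 13)/6 = 30/6 = 5
te_H = (12 + 4·14 + 22)/6 = 90/6 = 15
te_I = (10 + 4·11 + 18)/6 = 72/6 = 12

Forward pass:
ES_A = 0; EF_A = 14
ES_B = 0; EF_B = 10
ES_C = 0; EF_C = 4
ES_D = max(EF_B=10, EF_C=4) = 10; EF_D = 10+9 = 19
ES_E = max(EF_B=10, EF_C=4) = 10; EF_E = 10+2 = 12
ES_F = max(EF_B=10, EF_C=4) = 10; EF_F = 10+6 = 16
ES_G = 4; EF_G = 4+5 = 9
ES_H = 10; EF_H = 10+15 = 25
ES_I = max(EF_A=14, EF_C=4, EF_D=19, EF_E=12, EF_F=16, EF_G=9, EF_H=25) = 25; EF_I = 25+12 = 37
Expected project duration μ = 37 weeks. Critical path: B → H → I.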